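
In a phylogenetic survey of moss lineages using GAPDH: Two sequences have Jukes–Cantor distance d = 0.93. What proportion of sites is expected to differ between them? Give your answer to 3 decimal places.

0.533

p = (3/4)(1 − e^(−4d/3)) = 0.75 × (1 − e^(-1.24)) = 0.75 × (1 − 0.289384) = 0.532962.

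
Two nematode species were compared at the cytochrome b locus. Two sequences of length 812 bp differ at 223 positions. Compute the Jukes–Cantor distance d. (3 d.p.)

0.342

p = 223/812 ≈ 0.274631.
d = −(3/4) ln(1 − 4p/3) = −0.75 ln(1 − 0.366175) = −0.75 ln(0.633825)
  = −0.75 × (-0.455982) = 0.341987 substitutions/site.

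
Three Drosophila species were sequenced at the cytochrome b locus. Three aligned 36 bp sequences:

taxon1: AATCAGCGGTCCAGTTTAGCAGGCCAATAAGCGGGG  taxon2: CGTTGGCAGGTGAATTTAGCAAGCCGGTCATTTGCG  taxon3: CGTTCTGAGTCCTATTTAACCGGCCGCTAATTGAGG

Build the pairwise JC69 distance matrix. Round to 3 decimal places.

taxon1–taxon2: 17/36 sites differ → p ≈ 0.472222, d = −0.75 ln(1 − 0.629629) = 0.744938 ≈ 0.745.
taxon1–taxon3: 16/36 sites differ → p ≈ 0.444444, d = −0.75 ln(1 − 0.592592) = 0.673455 ≈ 0.673.
taxon2–taxon3: 15/36 sites differ → p ≈ 0.416667, d = −0.75 ln(1 − 0.555556) = 0.608198 ≈ 0.608.

d(taxon1,taxon2) = 0.745, d(taxon1,taxon3) = 0.673, d(taxon2,taxon3) = 0.608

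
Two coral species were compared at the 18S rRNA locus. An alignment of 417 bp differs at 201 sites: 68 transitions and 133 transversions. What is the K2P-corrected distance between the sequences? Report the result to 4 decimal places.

P = 68/417 ≈ 0.16307 and Q = 133/417 ≈ 0.318945.
Under the Kimura two-parameter model, d = −½ ln(1 − 2P − Q) − ¼ ln(1 − 2Q).
1 − 2P − Q = 0.354915, giving −½ ln(0.354915) = 0.517938.
1 − 2Q = 0.36211, giving −¼ ln(0.36211) = 0.253952.
d = 0.517938 + 0.253952 = 0.771890.

0.7719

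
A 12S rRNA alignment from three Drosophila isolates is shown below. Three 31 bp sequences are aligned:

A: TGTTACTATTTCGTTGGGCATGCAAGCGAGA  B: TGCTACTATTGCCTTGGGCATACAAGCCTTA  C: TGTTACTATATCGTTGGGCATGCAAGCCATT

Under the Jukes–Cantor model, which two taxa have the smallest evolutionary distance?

A and C

A–B: 7/31 differ, p = 0.226, d = 0.269.
A–C: 4/31 differ, p = 0.129, d = 0.142.
B–C: 7/31 differ, p = 0.226, d = 0.269.
The smallest distance is between A and C.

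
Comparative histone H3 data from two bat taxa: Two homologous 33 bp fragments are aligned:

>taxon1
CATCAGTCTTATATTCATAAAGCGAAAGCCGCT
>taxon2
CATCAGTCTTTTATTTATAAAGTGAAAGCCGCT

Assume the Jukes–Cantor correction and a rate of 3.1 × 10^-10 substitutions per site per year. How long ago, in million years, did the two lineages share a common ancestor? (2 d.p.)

The sequences differ at 3 of 33 sites (11, 16, 23), so p = 3/33 ≈ 0.090909.
d = −(3/4) ln(1 − 4p/3) = −0.75 ln(1 − 0.121212) = −0.75 ln(0.878788)
  = −0.75 × (-0.129212) = 0.096909 substitutions/site.
Under a molecular clock d = 2μt, so t = d/(2μ) = 0.096909 / (2 × 3.1 × 10^-10) = 156.30 million years.

156.30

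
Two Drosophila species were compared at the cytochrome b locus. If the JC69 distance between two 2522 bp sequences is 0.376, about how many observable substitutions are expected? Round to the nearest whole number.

Invert JC69: p = (3/4)(1 − e^(−4d/3)) = 0.75 × (1 − e^(-0.501333)) = 0.75 × (1 − 0.605723) = 0.295708.
Expected differing sites = pL ≈ 0.295708 × 2522 = 745.775576 ≈ 746.

746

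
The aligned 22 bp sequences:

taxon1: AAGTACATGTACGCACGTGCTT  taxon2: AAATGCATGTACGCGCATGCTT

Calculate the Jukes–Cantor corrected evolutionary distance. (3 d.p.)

The sequences differ at 4 of 22 sites (3, 5, 15, 17), so p = 4/22 ≈ 0.181818.
d = −(3/4) ln(1 − 4p/3) = −0.75 ln(1 − 0.242424) = −0.75 ln(0.757576)
  = −0.75 × (-0.277631) = 0.208223 substitutions/site.

0.208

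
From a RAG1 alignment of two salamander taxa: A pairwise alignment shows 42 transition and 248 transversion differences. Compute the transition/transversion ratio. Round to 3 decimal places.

R = 42/248 = 0.169354… ≈ 0.169 (to 3 d.p.).

0.169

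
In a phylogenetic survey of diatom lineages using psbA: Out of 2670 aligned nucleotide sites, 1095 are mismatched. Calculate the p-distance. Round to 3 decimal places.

p = 1095/2670 = 0.410112… ≈ 0.410 (to 3 d.p.).

0.410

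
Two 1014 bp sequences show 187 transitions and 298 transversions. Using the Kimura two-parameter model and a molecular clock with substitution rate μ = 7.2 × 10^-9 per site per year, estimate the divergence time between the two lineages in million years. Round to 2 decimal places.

53.12

P = 187/1014 ≈ 0.184418 and Q = 298/1014 ≈ 0.293886.
Under the Kimura two-parameter model, d = −½ ln(1 − 2P − Q) − ¼ ln(1 − 2Q).
1 − 2P − Q = 0.337278, giving −½ ln(0.337278) = 0.543424.
1 − 2Q = 0.412228, giving −¼ ln(0.412228) = 0.221545.
d = 0.543424 + 0.221545 = 0.764969.
Under a molecular clock d = 2μt, so t = d/(2μ) = 0.764969 / (2 × 7.2 × 10^-9) = 53.12 million years.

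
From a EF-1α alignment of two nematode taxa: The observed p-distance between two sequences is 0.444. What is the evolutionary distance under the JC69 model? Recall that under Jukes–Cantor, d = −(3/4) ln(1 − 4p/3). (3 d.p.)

d = −(3/4) ln(1 − 4p/3) = −0.75 ln(1 − 0.592) = −0.75 ln(0.408)
  = −0.75 × (-0.896488) = 0.672366 substitutions/site.

0.672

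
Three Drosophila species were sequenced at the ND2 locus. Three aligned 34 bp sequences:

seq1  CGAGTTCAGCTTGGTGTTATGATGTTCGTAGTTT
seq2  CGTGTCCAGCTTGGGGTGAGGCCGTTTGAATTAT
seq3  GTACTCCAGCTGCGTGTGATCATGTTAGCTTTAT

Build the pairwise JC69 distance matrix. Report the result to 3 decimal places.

d(seq1,seq2) = 0.423, d(seq1,seq3) = 0.535, d(seq2,seq3) = 0.597

seq1–seq2: 11/34 sites differ → p ≈ 0.323529, d = −0.75 ln(1 − 0.431372) = 0.423397 ≈ 0.423.
seq1–seq3: 13/34 sites differ → p ≈ 0.382353, d = −0.75 ln(1 − 0.509804) = 0.534712 ≈ 0.535.
seq2–seq3: 14/34 sites differ → p ≈ 0.411765, d = −0.75 ln(1 − 0.54902) = 0.597249 ≈ 0.597.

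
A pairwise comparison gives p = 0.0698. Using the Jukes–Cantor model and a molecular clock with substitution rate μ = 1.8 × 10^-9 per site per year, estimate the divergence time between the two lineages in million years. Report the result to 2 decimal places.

d = −(3/4) ln(1 − 4p/3) = −0.75 ln(1 − 0.093067) = −0.75 ln(0.906933)
  = −0.75 × (-0.097687) = 0.073265 substitutions/site.
Under a molecular clock d = 2μt, so t = d/(2μ) = 0.073265 / (2 × 1.8 × 10^-9) = 20.35 million years.

20.35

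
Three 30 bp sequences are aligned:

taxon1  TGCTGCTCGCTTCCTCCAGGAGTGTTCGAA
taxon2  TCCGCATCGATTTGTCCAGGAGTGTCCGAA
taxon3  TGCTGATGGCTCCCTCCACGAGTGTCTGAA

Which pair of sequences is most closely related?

taxon1–taxon2: 8/30 differ, p = 0.267, d = 0.330.
taxon1–taxon3: 6/30 differ, p = 0.200, d = 0.233.
taxon2–taxon3: 10/30 differ, p = 0.333, d = 0.441.
The smallest distance is between taxon1 and taxon3.

taxon1 and taxon3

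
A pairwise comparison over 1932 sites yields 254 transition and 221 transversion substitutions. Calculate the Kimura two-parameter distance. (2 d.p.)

0.30

P = 254/1932 ≈ 0.13147 and Q = 221/1932 ≈ 0.114389.
Under the Kimura two-parameter model, d = −½ ln(1 − 2P − Q) − ¼ ln(1 − 2Q).
1 − 2P − Q = 0.622671, giving −½ ln(0.622671) = 0.236868.
1 − 2Q = 0.771222, giving −¼ ln(0.771222) = 0.064945.
d = 0.236868 + 0.064945 = 0.301813.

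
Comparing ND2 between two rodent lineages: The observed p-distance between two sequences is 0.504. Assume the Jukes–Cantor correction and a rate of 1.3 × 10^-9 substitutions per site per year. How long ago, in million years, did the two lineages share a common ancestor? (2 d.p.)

d = −(3/4) ln(1 − 4p/3) = −0.75 ln(1 − 0.672) = −0.75 ln(0.328)
  = −0.75 × (-1.114742) = 0.836057 substitutions/site.
Under a molecular clock d = 2μt, so t = d/(2μ) = 0.836057 / (2 × 1.3 × 10^-9) = 321.56 million years.

321.56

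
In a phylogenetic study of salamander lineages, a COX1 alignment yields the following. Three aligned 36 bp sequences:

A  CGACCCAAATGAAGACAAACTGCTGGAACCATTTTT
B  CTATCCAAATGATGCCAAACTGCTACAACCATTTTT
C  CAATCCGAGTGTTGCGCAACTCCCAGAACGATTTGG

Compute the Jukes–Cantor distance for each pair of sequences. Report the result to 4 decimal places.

A–B: 6/36 sites differ → p ≈ 0.166667, d = −0.75 ln(1 − 0.222223) = 0.188487 ≈ 0.1885.
A–C: 15/36 sites differ → p ≈ 0.416667, d = −0.75 ln(1 − 0.555556) = 0.608198 ≈ 0.6082.
B–C: 12/36 sites differ → p ≈ 0.333333, d = −0.75 ln(1 − 0.444444) = 0.440839 ≈ 0.4408.

d(A,B) = 0.1885, d(A,C) = 0.6082, d(B,C) = 0.4408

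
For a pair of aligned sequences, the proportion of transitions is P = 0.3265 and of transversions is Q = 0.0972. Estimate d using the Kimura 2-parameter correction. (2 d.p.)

Under the Kimura two-parameter model, d = −½ ln(1 − 2P − Q) − ¼ ln(1 − 2Q).
1 − 2P − Q = 0.2498, giving −½ ln(0.2498) = 0.693547.
1 − 2Q = 0.8056, giving −¼ ln(0.8056) = 0.054042.
d = 0.693547 + 0.054042 = 0.747589.

0.75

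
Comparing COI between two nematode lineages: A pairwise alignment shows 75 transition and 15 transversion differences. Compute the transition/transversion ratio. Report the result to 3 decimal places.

5.000

R = 75/15 = 5.000.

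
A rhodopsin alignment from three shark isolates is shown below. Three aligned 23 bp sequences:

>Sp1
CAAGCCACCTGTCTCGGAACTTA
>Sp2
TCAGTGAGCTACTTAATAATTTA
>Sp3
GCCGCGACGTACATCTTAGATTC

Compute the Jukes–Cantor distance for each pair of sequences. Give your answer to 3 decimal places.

d(Sp1,Sp2) = 0.892, d(Sp1,Sp3) = 1.051, d(Sp2,Sp3) = 0.761

Sp1–Sp2: 12/23 sites differ → p ≈ 0.521739, d = −0.75 ln(1 − 0.695652) = 0.892188 ≈ 0.892.
Sp1–Sp3: 13/23 sites differ → p ≈ 0.565217, d = −0.75 ln(1 − 0.753623) = 1.050669 ≈ 1.051.
Sp2–Sp3: 11/23 sites differ → p ≈ 0.478261, d = −0.75 ln(1 − 0.637681) = 0.761423 ≈ 0.761.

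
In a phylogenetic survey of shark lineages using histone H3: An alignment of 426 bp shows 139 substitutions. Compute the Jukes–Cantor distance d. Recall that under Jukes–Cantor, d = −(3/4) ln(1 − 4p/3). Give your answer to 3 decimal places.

0.428

p = 139/426 ≈ 0.326291.
d = −(3/4) ln(1 − 4p/3) = −0.75 ln(1 − 0.435055) = −0.75 ln(0.564945)
  = −0.75 × (-0.571027) = 0.428270 substitutions/site.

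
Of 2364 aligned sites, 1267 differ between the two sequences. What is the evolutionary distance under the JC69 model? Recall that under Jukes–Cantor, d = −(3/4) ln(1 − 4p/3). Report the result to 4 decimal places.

p = 1267/2364 ≈ 0.535956.
d = −(3/4) ln(1 − 4p/3) = −0.75 ln(1 − 0.714608) = −0.75 ln(0.285392)
  = −0.75 × (-1.253892) = 0.940419 substitutions/site.

0.9404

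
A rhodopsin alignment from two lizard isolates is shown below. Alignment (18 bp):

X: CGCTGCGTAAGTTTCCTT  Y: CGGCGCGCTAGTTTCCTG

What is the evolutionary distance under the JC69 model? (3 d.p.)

0.347

The sequences differ at 5 of 18 sites (3, 4, 8, 9, 18), so p = 5/18 ≈ 0.277778.
d = −(3/4) ln(1 − 4p/3) = −0.75 ln(1 − 0.370371) = −0.75 ln(0.629629)
  = −0.75 × (-0.462625) = 0.346969 substitutions/site.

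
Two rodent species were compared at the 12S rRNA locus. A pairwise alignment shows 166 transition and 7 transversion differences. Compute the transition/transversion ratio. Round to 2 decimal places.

23.71

R = 166/7 = 23.714285… ≈ 23.71 (to 2 d.p.).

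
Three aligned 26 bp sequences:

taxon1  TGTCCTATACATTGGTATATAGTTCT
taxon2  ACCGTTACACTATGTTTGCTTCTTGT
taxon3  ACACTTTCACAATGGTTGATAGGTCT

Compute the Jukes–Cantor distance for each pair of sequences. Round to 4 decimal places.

d(taxon1,taxon2) = 1.0998, d(taxon1,taxon3) = 0.5393, d(taxon2,taxon3) = 0.5393

taxon1–taxon2: 15/26 sites differ → p ≈ 0.576923, d = −0.75 ln(1 − 0.769231) = 1.099754 ≈ 1.0998.
taxon1–taxon3: 10/26 sites differ → p ≈ 0.384615, d = −0.75 ln(1 − 0.51282) = 0.539341 ≈ 0.5393.
taxon2–taxon3: 10/26 sites differ → p ≈ 0.384615, d = −0.75 ln(1 − 0.51282) = 0.539341 ≈ 0.5393.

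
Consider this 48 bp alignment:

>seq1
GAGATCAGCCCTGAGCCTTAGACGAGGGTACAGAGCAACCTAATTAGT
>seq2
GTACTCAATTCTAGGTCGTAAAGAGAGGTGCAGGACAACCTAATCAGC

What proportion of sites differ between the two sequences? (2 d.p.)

The sequences differ at 20 of 48 positions.
p = 20/48 = 0.416666… ≈ 0.42 (to 2 d.p.).

0.42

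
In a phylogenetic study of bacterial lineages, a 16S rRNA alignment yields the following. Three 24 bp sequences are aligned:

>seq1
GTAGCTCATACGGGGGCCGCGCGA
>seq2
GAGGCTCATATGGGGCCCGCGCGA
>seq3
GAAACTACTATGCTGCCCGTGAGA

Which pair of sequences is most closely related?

seq1–seq2: 4/24 differ, p = 0.167, d = 0.188.
seq1–seq3: 10/24 differ, p = 0.417, d = 0.608.
seq2–seq3: 8/24 differ, p = 0.333, d = 0.441.
The smallest distance is between seq1 and seq2.

seq1 and seq2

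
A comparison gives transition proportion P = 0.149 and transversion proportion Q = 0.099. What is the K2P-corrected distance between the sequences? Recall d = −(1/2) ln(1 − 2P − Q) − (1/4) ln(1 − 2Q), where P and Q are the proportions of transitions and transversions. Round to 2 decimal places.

Under the Kimura two-parameter model, d = −½ ln(1 − 2P − Q) − ¼ ln(1 − 2Q).
1 − 2P − Q = 0.603, giving −½ ln(0.603) = 0.252919.
1 − 2Q = 0.802, giving −¼ ln(0.802) = 0.055162.
d = 0.252919 + 0.055162 = 0.308081.

0.31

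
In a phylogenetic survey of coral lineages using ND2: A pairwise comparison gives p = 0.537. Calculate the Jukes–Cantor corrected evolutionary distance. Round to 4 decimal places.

0.9441

d = −(3/4) ln(1 − 4p/3) = −0.75 ln(1 − 0.716) = −0.75 ln(0.284)
  = −0.75 × (-1.258781) = 0.944086 substitutions/site.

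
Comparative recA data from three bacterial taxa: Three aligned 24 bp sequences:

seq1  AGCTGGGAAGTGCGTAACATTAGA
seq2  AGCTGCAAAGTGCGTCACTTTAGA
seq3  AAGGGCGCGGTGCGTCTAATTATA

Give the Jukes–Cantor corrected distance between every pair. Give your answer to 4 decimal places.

d(seq1,seq2) = 0.1885, d(seq1,seq3) = 0.6082, d(seq2,seq3) = 0.6082

seq1–seq2: 4/24 sites differ → p ≈ 0.166667, d = −0.75 ln(1 − 0.222223) = 0.188487 ≈ 0.1885.
seq1–seq3: 10/24 sites differ → p ≈ 0.416667, d = −0.75 ln(1 − 0.555556) = 0.608198 ≈ 0.6082.
seq2–seq3: 10/24 sites differ → p ≈ 0.416667, d = −0.75 ln(1 − 0.555556) = 0.608198 ≈ 0.6082.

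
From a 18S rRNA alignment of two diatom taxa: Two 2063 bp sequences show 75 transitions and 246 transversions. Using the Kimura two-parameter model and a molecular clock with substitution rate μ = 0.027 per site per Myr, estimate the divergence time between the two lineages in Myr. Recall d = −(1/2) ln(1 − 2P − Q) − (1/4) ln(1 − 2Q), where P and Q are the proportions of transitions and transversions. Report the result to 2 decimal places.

P = 75/2063 ≈ 0.036355 and Q = 246/2063 ≈ 0.119244.
Under the Kimura two-parameter model, d = −½ ln(1 − 2P − Q) − ¼ ln(1 − 2Q).
1 − 2P − Q = 0.808046, giving −½ ln(0.808046) = 0.106568.
1 − 2Q = 0.761512, giving −¼ ln(0.761512) = 0.068112.
d = 0.106568 + 0.068112 = 0.174680.
Under a molecular clock d = 2μt, so t = d/(2μ) = 0.174680 / (2 × 0.027) = 3.23 Myr.

3.23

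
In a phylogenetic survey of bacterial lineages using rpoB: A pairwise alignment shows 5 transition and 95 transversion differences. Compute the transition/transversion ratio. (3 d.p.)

R = 5/95 = 0.052631… ≈ 0.053 (to 3 d.p.).

0.053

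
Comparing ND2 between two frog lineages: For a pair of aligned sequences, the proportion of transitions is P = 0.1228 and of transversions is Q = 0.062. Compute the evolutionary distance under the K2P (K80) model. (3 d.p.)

Under the Kimura two-parameter model, d = −½ ln(1 − 2P − Q) − ¼ ln(1 − 2Q).
1 − 2P − Q = 0.6924, giving −½ ln(0.6924) = 0.183796.
1 − 2Q = 0.876, giving −¼ ln(0.876) = 0.033097.
d = 0.183796 + 0.033097 = 0.216893.

0.217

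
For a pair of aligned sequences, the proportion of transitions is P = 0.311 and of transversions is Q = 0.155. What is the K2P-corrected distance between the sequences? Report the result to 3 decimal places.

Under the Kimura two-parameter model, d = −½ ln(1 − 2P − Q) − ¼ ln(1 − 2Q).
1 − 2P − Q = 0.223, giving −½ ln(0.223) = 0.750292.
1 − 2Q = 0.69, giving −¼ ln(0.69) = 0.092766.
d = 0.750292 + 0.092766 = 0.843058.

0.843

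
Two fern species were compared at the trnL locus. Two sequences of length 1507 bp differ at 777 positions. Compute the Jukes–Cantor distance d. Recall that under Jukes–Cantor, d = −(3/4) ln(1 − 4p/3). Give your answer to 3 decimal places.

p = 777/1507 ≈ 0.515594.
d = −(3/4) ln(1 − 4p/3) = −0.75 ln(1 − 0.687459) = −0.75 ln(0.312541)
  = −0.75 × (-1.163020) = 0.872265 substitutions/site.

0.872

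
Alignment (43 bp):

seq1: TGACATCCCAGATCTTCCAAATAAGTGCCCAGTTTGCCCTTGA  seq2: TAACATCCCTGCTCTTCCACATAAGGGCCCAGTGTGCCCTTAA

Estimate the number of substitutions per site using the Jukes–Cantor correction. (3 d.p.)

The sequences differ at 7 of 43 sites (2, 10, 12, 20, 26, 34, 42), so p = 7/43 ≈ 0.162791.
d = −(3/4) ln(1 − 4p/3) = −0.75 ln(1 − 0.217055) = −0.75 ln(0.782945)
  = −0.75 × (-0.244693) = 0.183520 substitutions/site.

0.184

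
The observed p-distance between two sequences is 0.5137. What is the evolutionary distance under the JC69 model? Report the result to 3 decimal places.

0.866

d = −(3/4) ln(1 − 4p/3) = −0.75 ln(1 − 0.684933) = −0.75 ln(0.315067)
  = −0.75 × (-1.154970) = 0.866228 substitutions/site.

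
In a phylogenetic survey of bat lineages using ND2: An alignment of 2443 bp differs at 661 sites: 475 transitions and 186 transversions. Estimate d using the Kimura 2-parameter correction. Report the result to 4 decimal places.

0.3540

P = 475/2443 ≈ 0.194433 and Q = 186/2443 ≈ 0.076136.
Under the Kimura two-parameter model, d = −½ ln(1 − 2P − Q) − ¼ ln(1 − 2Q).
1 − 2P − Q = 0.534998, giving −½ ln(0.534998) = 0.312746.
1 − 2Q = 0.847728, giving −¼ ln(0.847728) = 0.041299.
d = 0.312746 + 0.041299 = 0.354045.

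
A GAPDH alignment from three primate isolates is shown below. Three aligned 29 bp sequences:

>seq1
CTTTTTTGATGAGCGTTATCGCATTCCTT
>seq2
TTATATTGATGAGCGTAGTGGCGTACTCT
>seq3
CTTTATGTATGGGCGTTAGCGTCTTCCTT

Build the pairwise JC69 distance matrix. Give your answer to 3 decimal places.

d(seq1,seq2) = 0.462, d(seq1,seq3) = 0.291, d(seq2,seq3) = 0.774

seq1–seq2: 10/29 sites differ → p ≈ 0.344828, d = −0.75 ln(1 − 0.459771) = 0.461822 ≈ 0.462.
seq1–seq3: 7/29 sites differ → p ≈ 0.241379, d = −0.75 ln(1 − 0.321839) = 0.291278 ≈ 0.291.
seq2–seq3: 14/29 sites differ → p ≈ 0.482759, d = −0.75 ln(1 − 0.643679) = 0.773942 ≈ 0.774.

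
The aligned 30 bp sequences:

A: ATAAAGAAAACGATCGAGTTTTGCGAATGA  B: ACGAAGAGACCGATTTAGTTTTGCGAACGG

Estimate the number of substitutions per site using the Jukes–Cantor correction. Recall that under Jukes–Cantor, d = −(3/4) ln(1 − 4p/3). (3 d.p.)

The sequences differ at 8 of 30 sites (2, 3, 8, 10, 15, 16, 28, 30), so p = 8/30 ≈ 0.266667.
d = −(3/4) ln(1 − 4p/3) = −0.75 ln(1 − 0.355556) = −0.75 ln(0.644444)
  = −0.75 × (-0.439367) = 0.329525 substitutions/site.

0.330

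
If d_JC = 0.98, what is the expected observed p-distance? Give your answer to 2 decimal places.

0.55

p = (3/4)(1 − e^(−4d/3)) = 0.75 × (1 − e^(-1.306667)) = 0.75 × (1 − 0.270721) = 0.546959.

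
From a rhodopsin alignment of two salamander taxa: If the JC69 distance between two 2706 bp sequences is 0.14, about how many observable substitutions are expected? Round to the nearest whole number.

Invert JC69: p = (3/4)(1 − e^(−4d/3)) = 0.75 × (1 − e^(-0.186667)) = 0.75 × (1 − 0.829720) = 0.127710.
Expected differing sites = pL ≈ 0.127710 × 2706 = 345.58326 ≈ 346.

346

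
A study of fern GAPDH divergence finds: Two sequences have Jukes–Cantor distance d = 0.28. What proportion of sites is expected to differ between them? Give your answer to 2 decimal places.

p = (3/4)(1 − e^(−4d/3)) = 0.75 × (1 − e^(-0.373333)) = 0.75 × (1 − 0.688436) = 0.233673.

0.23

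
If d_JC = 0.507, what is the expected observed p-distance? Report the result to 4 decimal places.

0.3685

p = (3/4)(1 − e^(−4d/3)) = 0.75 × (1 − e^(-0.676)) = 0.75 × (1 − 0.508648) = 0.368514.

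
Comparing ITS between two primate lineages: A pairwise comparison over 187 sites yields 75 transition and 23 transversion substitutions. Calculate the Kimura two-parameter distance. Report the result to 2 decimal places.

1.37

P = 75/187 ≈ 0.40107 and Q = 23/187 ≈ 0.122995.
Under the Kimura two-parameter model, d = −½ ln(1 − 2P − Q) − ¼ ln(1 − 2Q).
1 − 2P − Q = 0.074865, giving −½ ln(0.074865) = 1.296034.
1 − 2Q = 0.75401, giving −¼ ln(0.75401) = 0.070587.
d = 1.296034 + 0.070587 = 1.366621.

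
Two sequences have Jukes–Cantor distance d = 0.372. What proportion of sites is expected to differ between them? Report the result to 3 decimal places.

0.293

p = (3/4)(1 − e^(−4d/3)) = 0.75 × (1 − e^(-0.496)) = 0.75 × (1 − 0.608962) = 0.293279.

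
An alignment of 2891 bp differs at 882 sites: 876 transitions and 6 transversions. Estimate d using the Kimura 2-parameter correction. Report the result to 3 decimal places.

P = 876/2891 ≈ 0.303009 and Q = 6/2891 ≈ 0.002075.
Under the Kimura two-parameter model, d = −½ ln(1 − 2P − Q) − ¼ ln(1 − 2Q).
1 − 2P − Q = 0.391907, giving −½ ln(0.391907) = 0.468365.
1 − 2Q = 0.99585, giving −¼ ln(0.99585) = 0.001040.
d = 0.468365 + 0.001040 = 0.469405.

0.469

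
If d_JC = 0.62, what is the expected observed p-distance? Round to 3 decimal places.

0.422

p = (3/4)(1 − e^(−4d/3)) = 0.75 × (1 − e^(-0.826667)) = 0.75 × (1 − 0.437505) = 0.421871.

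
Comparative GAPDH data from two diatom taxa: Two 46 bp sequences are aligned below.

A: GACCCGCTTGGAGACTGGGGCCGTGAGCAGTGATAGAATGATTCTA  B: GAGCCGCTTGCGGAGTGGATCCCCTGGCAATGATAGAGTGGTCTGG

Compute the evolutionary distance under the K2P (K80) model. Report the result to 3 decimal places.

Of 46 sites, 10 differences are transitions and 7 are transversions, so P = 10/46 ≈ 0.217391 and Q = 7/46 ≈ 0.152174.
Under the Kimura two-parameter model, d = −½ ln(1 − 2P − Q) − ¼ ln(1 − 2Q).
1 − 2P − Q = 0.413044, giving −½ ln(0.413044) = 0.442101.
1 − 2Q = 0.695652, giving −¼ ln(0.695652) = 0.090726.
d = 0.442101 + 0.090726 = 0.532827.

0.533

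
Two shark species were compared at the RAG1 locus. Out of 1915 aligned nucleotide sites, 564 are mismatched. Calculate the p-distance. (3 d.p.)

0.295

p = 564/1915 = 0.294516… ≈ 0.295 (to 3 d.p.).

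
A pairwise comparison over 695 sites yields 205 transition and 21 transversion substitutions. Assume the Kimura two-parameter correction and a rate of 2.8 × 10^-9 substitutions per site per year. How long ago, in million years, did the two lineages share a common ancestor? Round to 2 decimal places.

89.21

P = 205/695 ≈ 0.294964 and Q = 21/695 ≈ 0.030216.
Under the Kimura two-parameter model, d = −½ ln(1 − 2P − Q) − ¼ ln(1 − 2Q).
1 − 2P − Q = 0.379856, giving −½ ln(0.379856) = 0.483982.
1 − 2Q = 0.939568, giving −¼ ln(0.939568) = 0.015584.
d = 0.483982 + 0.015584 = 0.499566.
Under a molecular clock d = 2μt, so t = d/(2μ) = 0.499566 / (2 × 2.8 × 10^-9) = 89.21 million years.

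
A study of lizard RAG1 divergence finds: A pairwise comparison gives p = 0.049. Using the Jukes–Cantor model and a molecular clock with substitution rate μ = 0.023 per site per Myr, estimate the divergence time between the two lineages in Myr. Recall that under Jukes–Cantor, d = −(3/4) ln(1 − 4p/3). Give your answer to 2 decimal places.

1.10

d = −(3/4) ln(1 − 4p/3) = −0.75 ln(1 − 0.065333) = −0.75 ln(0.934667)
  = −0.75 × (-0.067565) = 0.050674 substitutions/site.
Under a molecular clock d = 2μt, so t = d/(2μ) = 0.050674 / (2 × 0.023) = 1.10 Myr.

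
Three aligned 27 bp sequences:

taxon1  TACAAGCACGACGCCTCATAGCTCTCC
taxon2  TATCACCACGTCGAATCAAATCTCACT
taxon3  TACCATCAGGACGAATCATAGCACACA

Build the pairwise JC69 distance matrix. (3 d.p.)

taxon1–taxon2: 10/27 sites differ → p ≈ 0.37037, d = −0.75 ln(1 − 0.493827) = 0.510658 ≈ 0.511.
taxon1–taxon3: 8/27 sites differ → p ≈ 0.296296, d = −0.75 ln(1 − 0.395061) = 0.376971 ≈ 0.377.
taxon2–taxon3: 8/27 sites differ → p ≈ 0.296296, d = −0.75 ln(1 − 0.395061) = 0.376971 ≈ 0.377.

d(taxon1,taxon2) = 0.511, d(taxon1,taxon3) = 0.377, d(taxon2,taxon3) = 0.377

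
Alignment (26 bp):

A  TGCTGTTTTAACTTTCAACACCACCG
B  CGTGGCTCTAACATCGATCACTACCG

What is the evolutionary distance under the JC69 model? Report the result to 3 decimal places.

The sequences differ at 10 of 26 sites (1, 3, 4, 6, 8, 13, 15, 16, 18, 22), so p = 10/26 ≈ 0.384615.
d = −(3/4) ln(1 − 4p/3) = −0.75 ln(1 − 0.51282) = −0.75 ln(0.48718)
  = −0.75 × (-0.719122) = 0.539342 substitutions/site.

0.539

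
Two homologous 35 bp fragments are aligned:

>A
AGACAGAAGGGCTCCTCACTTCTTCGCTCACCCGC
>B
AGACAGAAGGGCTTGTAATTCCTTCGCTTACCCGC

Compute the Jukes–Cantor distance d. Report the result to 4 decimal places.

The sequences differ at 6 of 35 sites (14, 15, 17, 19, 21, 29), so p = 6/35 ≈ 0.171429.
d = −(3/4) ln(1 − 4p/3) = −0.75 ln(1 − 0.228572) = −0.75 ln(0.771428)
  = −0.75 × (-0.259512) = 0.194634 substitutions/site.

0.1946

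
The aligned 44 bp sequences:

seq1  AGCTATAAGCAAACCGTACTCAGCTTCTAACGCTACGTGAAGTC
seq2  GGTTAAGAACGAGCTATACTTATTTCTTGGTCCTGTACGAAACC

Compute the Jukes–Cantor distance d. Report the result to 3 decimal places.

0.974

The sequences differ at 24 of 44 sites, so p = 24/44 ≈ 0.545455.
d = −(3/4) ln(1 − 4p/3) = −0.75 ln(1 − 0.727273) = −0.75 ln(0.272727)
  = −0.75 × (-1.299284) = 0.974463 substitutions/site.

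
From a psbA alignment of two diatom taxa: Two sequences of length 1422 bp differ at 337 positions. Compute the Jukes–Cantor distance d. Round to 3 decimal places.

p = 337/1422 ≈ 0.23699.
d = −(3/4) ln(1 − 4p/3) = −0.75 ln(1 − 0.315987) = −0.75 ln(0.684013)
  = −0.75 × (-0.379778) = 0.284834 substitutions/site.

0.285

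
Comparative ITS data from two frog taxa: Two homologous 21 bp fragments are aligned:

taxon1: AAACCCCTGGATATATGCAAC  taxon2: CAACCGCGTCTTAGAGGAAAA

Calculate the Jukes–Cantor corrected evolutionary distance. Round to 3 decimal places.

0.756

The sequences differ at 10 of 21 sites (1, 6, 8, 9, 10, 11, 14, 16, 18, 21), so p = 10/21 ≈ 0.47619.
d = −(3/4) ln(1 − 4p/3) = −0.75 ln(1 − 0.63492) = −0.75 ln(0.36508)
  = −0.75 × (-1.007639) = 0.755729 substitutions/site.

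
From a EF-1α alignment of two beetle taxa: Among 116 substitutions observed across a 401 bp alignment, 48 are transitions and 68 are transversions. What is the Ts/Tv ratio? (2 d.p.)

R = 48/68 = 0.705882… ≈ 0.71 (to 2 d.p.).

0.71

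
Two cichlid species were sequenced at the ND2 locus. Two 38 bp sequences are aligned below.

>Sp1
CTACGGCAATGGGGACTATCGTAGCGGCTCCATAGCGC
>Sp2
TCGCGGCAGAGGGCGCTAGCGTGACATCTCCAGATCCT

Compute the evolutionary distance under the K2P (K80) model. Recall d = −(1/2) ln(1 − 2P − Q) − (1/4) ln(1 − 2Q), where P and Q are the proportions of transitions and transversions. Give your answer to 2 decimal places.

0.65

Of 38 sites, 9 differences are transitions and 7 are transversions, so P = 9/38 ≈ 0.236842 and Q = 7/38 ≈ 0.184211.
Under the Kimura two-parameter model, d = −½ ln(1 − 2P − Q) − ¼ ln(1 − 2Q).
1 − 2P − Q = 0.342105, giving −½ ln(0.342105) = 0.536319.
1 − 2Q = 0.631578, giving −¼ ln(0.631578) = 0.114883.
d = 0.536319 + 0.114883 = 0.651202.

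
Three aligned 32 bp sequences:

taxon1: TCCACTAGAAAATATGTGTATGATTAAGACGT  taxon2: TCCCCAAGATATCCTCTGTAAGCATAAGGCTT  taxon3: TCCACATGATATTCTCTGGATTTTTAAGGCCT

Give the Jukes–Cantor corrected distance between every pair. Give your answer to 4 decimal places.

d(taxon1,taxon2) = 0.5199, d(taxon1,taxon3) = 0.4598, d(taxon2,taxon3) = 0.3525

taxon1–taxon2: 12/32 sites differ → p = 0.375, d = −0.75 ln(1 − 0.5) = 0.519860 ≈ 0.5199.
taxon1–taxon3: 11/32 sites differ → p = 0.34375, d = −0.75 ln(1 − 0.458333) = 0.459828 ≈ 0.4598.
taxon2–taxon3: 9/32 sites differ → p = 0.28125, d = −0.75 ln(1 − 0.375) = 0.352503 ≈ 0.3525.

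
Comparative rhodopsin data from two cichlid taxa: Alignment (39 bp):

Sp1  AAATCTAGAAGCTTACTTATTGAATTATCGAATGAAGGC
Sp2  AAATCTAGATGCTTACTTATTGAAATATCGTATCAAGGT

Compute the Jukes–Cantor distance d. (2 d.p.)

0.14

The sequences differ at 5 of 39 sites (10, 25, 31, 34, 39), so p = 5/39 ≈ 0.128205.
d = −(3/4) ln(1 − 4p/3) = −0.75 ln(1 − 0.17094) = −0.75 ln(0.82906)
  = −0.75 × (-0.187463) = 0.140597 substitutions/site.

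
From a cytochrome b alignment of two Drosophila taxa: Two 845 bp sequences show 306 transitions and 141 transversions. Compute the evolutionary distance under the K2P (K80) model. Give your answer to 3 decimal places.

1.210

P = 306/845 ≈ 0.36213 and Q = 141/845 ≈ 0.166864.
Under the Kimura two-parameter model, d = −½ ln(1 − 2P − Q) − ¼ ln(1 − 2Q).
1 − 2P − Q = 0.108876, giving −½ ln(0.108876) = 1.108773.
1 − 2Q = 0.666272, giving −¼ ln(0.666272) = 0.101514.
d = 1.108773 + 0.101514 = 1.210287.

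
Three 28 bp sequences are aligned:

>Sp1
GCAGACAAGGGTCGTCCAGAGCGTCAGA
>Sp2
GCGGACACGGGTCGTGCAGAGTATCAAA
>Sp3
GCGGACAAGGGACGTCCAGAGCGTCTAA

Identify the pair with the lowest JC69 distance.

Sp1 and Sp3

Sp1–Sp2: 6/28 differ, p = 0.214, d = 0.252.
Sp1–Sp3: 4/28 differ, p = 0.143, d = 0.158.
Sp2–Sp3: 6/28 differ, p = 0.214, d = 0.252.
The smallest distance is between Sp1 and Sp3.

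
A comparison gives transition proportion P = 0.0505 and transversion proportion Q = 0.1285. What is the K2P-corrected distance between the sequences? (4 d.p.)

Under the Kimura two-parameter model, d = −½ ln(1 − 2P − Q) − ¼ ln(1 − 2Q).
1 − 2P − Q = 0.7705, giving −½ ln(0.7705) = 0.130358.
1 − 2Q = 0.743, giving −¼ ln(0.743) = 0.074265.
d = 0.130358 + 0.074265 = 0.204623.

0.2046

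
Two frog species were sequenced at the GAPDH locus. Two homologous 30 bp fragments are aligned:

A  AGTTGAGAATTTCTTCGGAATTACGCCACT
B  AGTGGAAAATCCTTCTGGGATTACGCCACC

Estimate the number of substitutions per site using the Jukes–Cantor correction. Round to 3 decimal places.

0.383

The sequences differ at 9 of 30 sites (4, 7, 11, 12, 13, 15, 16, 19, 30), so p = 9/30 = 0.3.
d = −(3/4) ln(1 − 4p/3) = −0.75 ln(1 − 0.4) = −0.75 ln(0.6)
  = −0.75 × (-0.510826) = 0.383120 substitutions/site.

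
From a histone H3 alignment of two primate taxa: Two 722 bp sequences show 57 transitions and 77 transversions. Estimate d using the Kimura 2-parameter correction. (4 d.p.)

P = 57/722 ≈ 0.078947 and Q = 77/722 ≈ 0.106648.
Under the Kimura two-parameter model, d = −½ ln(1 − 2P − Q) − ¼ ln(1 − 2Q).
1 − 2P − Q = 0.735458, giving −½ ln(0.735458) = 0.153631.
1 − 2Q = 0.786704, giving −¼ ln(0.786704) = 0.059976.
d = 0.153631 + 0.059976 = 0.213607.

0.2136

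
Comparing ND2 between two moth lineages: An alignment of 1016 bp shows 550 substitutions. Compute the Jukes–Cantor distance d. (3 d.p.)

p = 550/1016 ≈ 0.541339.
d = −(3/4) ln(1 − 4p/3) = −0.75 ln(1 − 0.721785) = −0.75 ln(0.278215)
  = −0.75 × (-1.279361) = 0.959521 substitutions/site.

0.960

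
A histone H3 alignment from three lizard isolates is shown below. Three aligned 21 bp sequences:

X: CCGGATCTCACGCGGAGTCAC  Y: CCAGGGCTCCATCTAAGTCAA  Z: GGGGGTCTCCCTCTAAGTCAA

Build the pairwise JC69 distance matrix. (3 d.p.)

d(X,Y) = 0.635, d(X,Z) = 0.532, d(Y,Z) = 0.286

X–Y: 9/21 sites differ → p ≈ 0.428571, d = −0.75 ln(1 − 0.571428) = 0.635472 ≈ 0.635.
X–Z: 8/21 sites differ → p ≈ 0.380952, d = −0.75 ln(1 − 0.507936) = 0.531860 ≈ 0.532.
Y–Z: 5/21 sites differ → p ≈ 0.238095, d = −0.75 ln(1 − 0.31746) = 0.286451 ≈ 0.286.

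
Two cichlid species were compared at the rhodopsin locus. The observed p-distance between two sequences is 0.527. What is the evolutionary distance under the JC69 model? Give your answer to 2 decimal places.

0.91

d = −(3/4) ln(1 − 4p/3) = −0.75 ln(1 − 0.702667) = −0.75 ln(0.297333)
  = −0.75 × (-1.212903) = 0.909677 substitutions/site.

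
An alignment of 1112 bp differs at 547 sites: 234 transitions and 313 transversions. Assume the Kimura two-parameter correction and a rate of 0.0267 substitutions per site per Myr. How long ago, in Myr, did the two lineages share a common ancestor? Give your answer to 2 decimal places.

P = 234/1112 ≈ 0.210432 and Q = 313/1112 ≈ 0.281475.
Under the Kimura two-parameter model, d = −½ ln(1 − 2P − Q) − ¼ ln(1 − 2Q).
1 − 2P − Q = 0.297661, giving −½ ln(0.297661) = 0.605900.
1 − 2Q = 0.43705, giving −¼ ln(0.43705) = 0.206927.
d = 0.605900 + 0.206927 = 0.812827.
Under a molecular clock d = 2μt, so t = d/(2μ) = 0.812827 / (2 × 0.0267) = 15.22 Myr.

15.22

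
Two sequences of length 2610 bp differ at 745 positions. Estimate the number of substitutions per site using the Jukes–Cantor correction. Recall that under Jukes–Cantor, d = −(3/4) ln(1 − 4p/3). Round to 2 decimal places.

0.36

p = 745/2610 ≈ 0.285441.
d = −(3/4) ln(1 − 4p/3) = −0.75 ln(1 − 0.380588) = −0.75 ln(0.619412)
  = −0.75 × (-0.478985) = 0.359239 substitutions/site.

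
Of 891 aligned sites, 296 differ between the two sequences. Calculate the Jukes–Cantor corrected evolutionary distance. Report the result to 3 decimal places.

p = 296/891 ≈ 0.332211.
d = −(3/4) ln(1 − 4p/3) = −0.75 ln(1 − 0.442948) = −0.75 ln(0.557052)
  = −0.75 × (-0.585097) = 0.438823 substitutions/site.

0.439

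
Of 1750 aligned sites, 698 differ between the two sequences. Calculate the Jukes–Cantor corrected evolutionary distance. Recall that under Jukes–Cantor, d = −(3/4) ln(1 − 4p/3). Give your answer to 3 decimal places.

0.569

p = 698/1750 ≈ 0.398857.
d = −(3/4) ln(1 − 4p/3) = −0.75 ln(1 − 0.531809) = −0.75 ln(0.468191)
  = −0.75 × (-0.758879) = 0.569159 substitutions/site.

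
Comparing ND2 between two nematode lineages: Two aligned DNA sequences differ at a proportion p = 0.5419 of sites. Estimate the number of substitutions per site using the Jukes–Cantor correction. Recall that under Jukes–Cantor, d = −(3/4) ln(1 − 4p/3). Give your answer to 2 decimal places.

d = −(3/4) ln(1 − 4p/3) = −0.75 ln(1 − 0.722533) = −0.75 ln(0.277467)
  = −0.75 × (-1.282053) = 0.961540 substitutions/site.

0.96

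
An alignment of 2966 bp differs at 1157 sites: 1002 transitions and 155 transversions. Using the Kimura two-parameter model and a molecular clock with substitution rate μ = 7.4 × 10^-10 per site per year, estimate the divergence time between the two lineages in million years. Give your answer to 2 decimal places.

P = 1002/2966 ≈ 0.337829 and Q = 155/2966 ≈ 0.052259.
Under the Kimura two-parameter model, d = −½ ln(1 − 2P − Q) − ¼ ln(1 − 2Q).
1 − 2P − Q = 0.272083, giving −½ ln(0.272083) = 0.650824.
1 − 2Q = 0.895482, giving −¼ ln(0.895482) = 0.027598.
d = 0.650824 + 0.027598 = 0.678422.
Under a molecular clock d = 2μt, so t = d/(2μ) = 0.678422 / (2 × 7.4 × 10^-10) = 458.39 million years.

458.39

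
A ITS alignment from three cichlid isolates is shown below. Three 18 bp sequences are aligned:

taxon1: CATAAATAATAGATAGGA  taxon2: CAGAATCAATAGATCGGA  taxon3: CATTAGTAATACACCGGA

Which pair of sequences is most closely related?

taxon1–taxon2: 4/18 differ, p = 0.222, d = 0.264.
taxon1–taxon3: 5/18 differ, p = 0.278, d = 0.347.
taxon2–taxon3: 6/18 differ, p = 0.333, d = 0.441.
The smallest distance is between taxon1 and taxon2.

taxon1 and taxon2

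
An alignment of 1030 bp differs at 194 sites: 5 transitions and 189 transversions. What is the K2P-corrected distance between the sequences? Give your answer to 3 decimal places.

0.222

P = 5/1030 ≈ 0.004854 and Q = 189/1030 ≈ 0.183495.
Under the Kimura two-parameter model, d = −½ ln(1 − 2P − Q) − ¼ ln(1 − 2Q).
1 − 2P − Q = 0.806797, giving −½ ln(0.806797) = 0.107342.
1 − 2Q = 0.63301, giving −¼ ln(0.63301) = 0.114317.
d = 0.107342 + 0.114317 = 0.221659.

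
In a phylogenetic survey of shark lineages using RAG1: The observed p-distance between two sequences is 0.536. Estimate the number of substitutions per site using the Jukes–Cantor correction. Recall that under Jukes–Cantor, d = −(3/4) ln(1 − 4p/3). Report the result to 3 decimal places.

0.941

d = −(3/4) ln(1 − 4p/3) = −0.75 ln(1 − 0.714667) = −0.75 ln(0.285333)
  = −0.75 × (-1.254098) = 0.940574 substitutions/site.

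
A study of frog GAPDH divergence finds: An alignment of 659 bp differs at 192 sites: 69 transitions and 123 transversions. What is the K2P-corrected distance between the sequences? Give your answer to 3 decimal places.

P = 69/659 ≈ 0.104704 and Q = 123/659 ≈ 0.186646.
Under the Kimura two-parameter model, d = −½ ln(1 − 2P − Q) − ¼ ln(1 − 2Q).
1 − 2P − Q = 0.603946, giving −½ ln(0.603946) = 0.252135.
1 − 2Q = 0.626708, giving −¼ ln(0.626708) = 0.116819.
d = 0.252135 + 0.116819 = 0.368954.

0.369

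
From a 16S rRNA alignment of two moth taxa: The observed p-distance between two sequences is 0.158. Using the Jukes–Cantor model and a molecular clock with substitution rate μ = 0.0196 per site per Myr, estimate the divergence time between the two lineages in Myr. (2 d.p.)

d = −(3/4) ln(1 − 4p/3) = −0.75 ln(1 − 0.210667) = −0.75 ln(0.789333)
  = −0.75 × (-0.236567) = 0.177425 substitutions/site.
Under a molecular clock d = 2μt, so t = d/(2μ) = 0.177425 / (2 × 0.0196) = 4.53 Myr.

4.53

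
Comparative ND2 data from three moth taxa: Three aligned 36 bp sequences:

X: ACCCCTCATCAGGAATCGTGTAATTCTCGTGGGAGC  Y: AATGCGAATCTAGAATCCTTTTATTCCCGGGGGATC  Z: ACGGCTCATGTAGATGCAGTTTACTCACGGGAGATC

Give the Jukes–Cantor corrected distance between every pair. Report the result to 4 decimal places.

X–Y: 13/36 sites differ → p ≈ 0.361111, d = −0.75 ln(1 − 0.481481) = 0.492584 ≈ 0.4926.
X–Z: 16/36 sites differ → p ≈ 0.444444, d = −0.75 ln(1 − 0.592592) = 0.673455 ≈ 0.6735.
Y–Z: 12/36 sites differ → p ≈ 0.333333, d = −0.75 ln(1 − 0.444444) = 0.440839 ≈ 0.4408.

d(X,Y) = 0.4926, d(X,Z) = 0.6735, d(Y,Z) = 0.4408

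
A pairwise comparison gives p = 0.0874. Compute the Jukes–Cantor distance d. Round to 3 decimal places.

d = −(3/4) ln(1 − 4p/3) = −0.75 ln(1 − 0.116533) = −0.75 ln(0.883467)
  = −0.75 × (-0.123901) = 0.092926 substitutions/site.

0.093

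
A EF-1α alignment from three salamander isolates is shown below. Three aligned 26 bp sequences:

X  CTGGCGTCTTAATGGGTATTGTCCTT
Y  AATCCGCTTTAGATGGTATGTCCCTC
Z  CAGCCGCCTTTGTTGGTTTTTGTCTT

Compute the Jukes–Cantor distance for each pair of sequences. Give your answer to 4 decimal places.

d(X,Y) = 0.8240, d(X,Z) = 0.5393, d(Y,Z) = 0.5393

X–Y: 13/26 sites differ → p = 0.5, d = −0.75 ln(1 − 0.666667) = 0.823960 ≈ 0.8240.
X–Z: 10/26 sites differ → p ≈ 0.384615, d = −0.75 ln(1 − 0.51282) = 0.539341 ≈ 0.5393.
Y–Z: 10/26 sites differ → p ≈ 0.384615, d = −0.75 ln(1 − 0.51282) = 0.539341 ≈ 0.5393.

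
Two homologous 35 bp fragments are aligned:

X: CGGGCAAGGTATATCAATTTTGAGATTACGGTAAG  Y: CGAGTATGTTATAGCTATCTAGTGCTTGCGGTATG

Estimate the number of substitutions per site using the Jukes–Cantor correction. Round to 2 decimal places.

0.46

The sequences differ at 12 of 35 sites, so p = 12/35 ≈ 0.342857.
d = −(3/4) ln(1 − 4p/3) = −0.75 ln(1 − 0.457143) = −0.75 ln(0.542857)
  = −0.75 × (-0.610909) = 0.458182 substitutions/site.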